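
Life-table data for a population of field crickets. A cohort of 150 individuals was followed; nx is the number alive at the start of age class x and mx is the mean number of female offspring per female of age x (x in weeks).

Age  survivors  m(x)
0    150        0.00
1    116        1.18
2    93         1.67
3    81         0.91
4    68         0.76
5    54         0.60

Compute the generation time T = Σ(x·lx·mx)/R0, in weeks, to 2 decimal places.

lx = nx/n0 = nx/150: 1, 0.77333…, 0.62, 0.54, 0.45333…, 0.36
lx·mx: 0, 0.912533…, 1.0354, 0.4914, 0.344533…, 0.216 → R0 = 2.999867…
x·lx·mx: 0, 0.912533…, 2.0708, 1.4742, 1.378133…, 1.08 → Σ = 6.915667…
T = 6.915667… / 2.999867… = 2.305325… → 2.31

2.31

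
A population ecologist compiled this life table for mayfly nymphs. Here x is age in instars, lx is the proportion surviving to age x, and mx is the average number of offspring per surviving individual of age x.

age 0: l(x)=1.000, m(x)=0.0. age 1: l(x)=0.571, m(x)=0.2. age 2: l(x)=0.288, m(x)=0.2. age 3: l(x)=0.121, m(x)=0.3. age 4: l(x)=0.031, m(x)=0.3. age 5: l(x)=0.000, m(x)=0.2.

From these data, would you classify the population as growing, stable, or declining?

R0 = Σ lx·mx = 0 + 0.1142 + 0.0576 + 0.0363 + 0.0093 + 0 = 0.2174
R0 < 1, so the population is declining.

declining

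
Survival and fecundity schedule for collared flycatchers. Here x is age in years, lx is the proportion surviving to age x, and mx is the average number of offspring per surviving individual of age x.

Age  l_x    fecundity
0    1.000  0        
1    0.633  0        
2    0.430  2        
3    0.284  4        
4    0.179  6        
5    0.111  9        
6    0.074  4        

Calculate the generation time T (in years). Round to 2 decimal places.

lx·mx: 0, 0, 0.86, 1.136, 1.074, 0.999, 0.296 → R0 = 4.365
x·lx·mx: 0, 0, 1.72, 3.408, 4.296, 4.995, 1.776 → Σ = 16.195
T = 16.195 / 4.365 = 3.710195… → 3.71

3.71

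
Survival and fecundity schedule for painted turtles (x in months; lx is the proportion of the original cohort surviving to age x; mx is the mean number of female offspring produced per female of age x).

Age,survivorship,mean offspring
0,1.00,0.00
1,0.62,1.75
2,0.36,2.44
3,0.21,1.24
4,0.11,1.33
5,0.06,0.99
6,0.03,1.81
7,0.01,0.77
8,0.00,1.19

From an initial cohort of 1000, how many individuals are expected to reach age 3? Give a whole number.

210

Expected survivors = N0 · l_3 = 1000 × 0.21 = 210 → 210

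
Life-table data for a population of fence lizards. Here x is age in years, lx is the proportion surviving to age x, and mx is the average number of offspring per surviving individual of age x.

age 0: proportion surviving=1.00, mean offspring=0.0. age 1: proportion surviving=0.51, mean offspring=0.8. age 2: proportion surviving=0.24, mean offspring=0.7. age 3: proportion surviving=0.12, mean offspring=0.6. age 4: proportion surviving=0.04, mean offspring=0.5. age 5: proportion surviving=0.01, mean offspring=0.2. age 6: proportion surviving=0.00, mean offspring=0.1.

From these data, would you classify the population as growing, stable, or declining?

R0 = Σ lx·mx = 0 + 0.408 + 0.168 + 0.072 + 0.02 + 0.002 + 0 = 0.67
R0 < 1, so the population is declining.

declining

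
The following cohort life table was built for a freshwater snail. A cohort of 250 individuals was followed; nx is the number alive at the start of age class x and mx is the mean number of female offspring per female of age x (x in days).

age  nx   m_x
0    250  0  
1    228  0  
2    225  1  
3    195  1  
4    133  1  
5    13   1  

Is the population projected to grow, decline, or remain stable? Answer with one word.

lx = nx/n0 = nx/250: 1, 0.912, 0.9, 0.78, 0.532, 0.052
R0 = Σ lx·mx = 0 + 0 + 0.9 + 0.78 + 0.532 + 0.052 = 2.264
R0 > 1, so the population is growing.

growing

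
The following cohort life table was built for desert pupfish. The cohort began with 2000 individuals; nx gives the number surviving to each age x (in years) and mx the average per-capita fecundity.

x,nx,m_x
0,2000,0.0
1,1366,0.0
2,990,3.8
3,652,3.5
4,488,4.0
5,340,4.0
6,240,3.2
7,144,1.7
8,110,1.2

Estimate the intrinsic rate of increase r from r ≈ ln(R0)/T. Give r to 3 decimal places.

0.479

lx = nx/n0 = nx/2000: 1, 0.683, 0.495, 0.326, 0.244, 0.17, 0.12, 0.072, 0.055
R0 = Σ lx·mx = 0 + 0 + 1.881 + 1.141 + 0.976 + 0.68 + 0.384 + 0.1224 + 0.066 = 5.2504
Σ x·lx·mx = 18.1778; T = 18.1778/5.2504 = 3.46217…
r ≈ ln(R0)/T = ln(5.2504)/3.46217… = 0.47898… → 0.479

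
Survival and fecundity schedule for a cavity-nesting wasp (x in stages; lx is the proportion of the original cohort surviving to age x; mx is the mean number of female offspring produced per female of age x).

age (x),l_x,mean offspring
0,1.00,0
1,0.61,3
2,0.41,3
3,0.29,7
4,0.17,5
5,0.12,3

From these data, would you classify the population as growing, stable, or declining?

growing

R0 = Σ lx·mx = 0 + 1.83 + 1.23 + 2.03 + 0.85 + 0.36 = 6.3
R0 > 1, so the population is growing.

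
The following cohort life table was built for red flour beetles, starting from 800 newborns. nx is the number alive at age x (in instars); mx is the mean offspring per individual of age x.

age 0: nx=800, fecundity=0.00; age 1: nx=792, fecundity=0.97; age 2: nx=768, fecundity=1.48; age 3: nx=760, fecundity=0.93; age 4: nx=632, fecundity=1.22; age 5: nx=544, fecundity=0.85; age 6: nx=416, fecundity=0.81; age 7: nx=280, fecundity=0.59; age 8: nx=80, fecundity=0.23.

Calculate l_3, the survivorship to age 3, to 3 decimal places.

0.950

l_3 = n_3/n_0 = 760/800 = 0.95 → 0.950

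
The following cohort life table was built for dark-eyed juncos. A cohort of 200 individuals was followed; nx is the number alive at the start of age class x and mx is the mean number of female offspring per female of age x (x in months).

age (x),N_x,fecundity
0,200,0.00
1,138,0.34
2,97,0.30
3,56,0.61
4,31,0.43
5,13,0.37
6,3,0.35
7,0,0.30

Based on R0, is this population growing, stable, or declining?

lx = nx/n0 = nx/200: 1, 0.69, 0.485, 0.28, 0.155, 0.065, 0.015, 0
R0 = Σ lx·mx = 0 + 0.2346 + 0.1455 + 0.1708 + 0.06665 + 0.02405 + 0.00525 + 0 = 0.64685
R0 < 1, so the population is declining.

declining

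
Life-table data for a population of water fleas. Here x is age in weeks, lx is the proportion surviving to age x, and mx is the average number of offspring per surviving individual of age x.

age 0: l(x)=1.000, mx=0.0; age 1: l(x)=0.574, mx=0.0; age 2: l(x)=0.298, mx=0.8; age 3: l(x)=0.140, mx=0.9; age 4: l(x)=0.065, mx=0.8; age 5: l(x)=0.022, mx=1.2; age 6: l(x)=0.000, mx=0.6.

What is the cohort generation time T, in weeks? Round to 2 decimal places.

lx·mx: 0, 0, 0.2384, 0.126, 0.052, 0.0264, 0 → R0 = 0.4428
x·lx·mx: 0, 0, 0.4768, 0.378, 0.208, 0.132, 0 → Σ = 1.1948
T = 1.1948 / 0.4428 = 2.698284… → 2.70

2.70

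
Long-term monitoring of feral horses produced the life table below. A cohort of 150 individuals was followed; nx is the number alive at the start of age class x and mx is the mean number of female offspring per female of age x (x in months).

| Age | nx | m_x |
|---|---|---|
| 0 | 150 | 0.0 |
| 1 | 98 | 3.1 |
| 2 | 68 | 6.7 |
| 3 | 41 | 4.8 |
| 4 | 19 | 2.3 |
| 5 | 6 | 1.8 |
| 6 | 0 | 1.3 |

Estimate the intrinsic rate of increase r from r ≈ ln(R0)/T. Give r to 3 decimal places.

0.948

lx = nx/n0 = nx/150: 1, 0.65333…, 0.45333…, 0.27333…, 0.12667…, 0.04, 0
R0 = Σ lx·mx = 0 + 2.02533… + 3.03733… + 1.312… + 0.29133… + 0.072 + 0 = 6.738…
Σ x·lx·mx = 13.561333…; T = 13.561333…/6.738… = 2.01266…
r ≈ ln(R0)/T = ln(6.738…)/2.01266… = 0.94788… → 0.948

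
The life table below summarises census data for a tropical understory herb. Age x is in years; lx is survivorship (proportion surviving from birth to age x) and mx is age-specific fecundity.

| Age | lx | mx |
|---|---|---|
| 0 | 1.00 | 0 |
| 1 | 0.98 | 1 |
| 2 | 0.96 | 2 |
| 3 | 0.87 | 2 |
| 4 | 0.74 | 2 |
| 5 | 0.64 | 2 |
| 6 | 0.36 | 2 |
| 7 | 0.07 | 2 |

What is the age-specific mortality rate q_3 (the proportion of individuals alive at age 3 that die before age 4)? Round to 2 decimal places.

q_3 = (l_3 − l_4) / l_3 = (0.87 − 0.74) / 0.87
     = 0.13 / 0.87 = 0.149425… → 0.15

0.15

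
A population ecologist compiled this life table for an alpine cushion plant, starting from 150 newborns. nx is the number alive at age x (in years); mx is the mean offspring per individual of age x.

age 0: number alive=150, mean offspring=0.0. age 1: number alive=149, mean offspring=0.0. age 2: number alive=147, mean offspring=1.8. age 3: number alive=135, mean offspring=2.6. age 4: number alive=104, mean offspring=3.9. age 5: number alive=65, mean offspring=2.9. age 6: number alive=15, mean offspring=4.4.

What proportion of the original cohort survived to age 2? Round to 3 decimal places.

l_2 = n_2/n_0 = 147/150 = 0.98 → 0.980

0.980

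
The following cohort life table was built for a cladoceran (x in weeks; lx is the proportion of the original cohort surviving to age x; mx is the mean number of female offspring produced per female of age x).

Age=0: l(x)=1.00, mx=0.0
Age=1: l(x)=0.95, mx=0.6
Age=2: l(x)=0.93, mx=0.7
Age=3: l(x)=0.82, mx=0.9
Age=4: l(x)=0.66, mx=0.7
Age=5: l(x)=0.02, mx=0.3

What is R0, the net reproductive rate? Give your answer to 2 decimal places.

2.43

lx·mx by age: 0, 0.57, 0.651, 0.738, 0.462, 0.006
R0 = Σ lx·mx = 2.427 → 2.43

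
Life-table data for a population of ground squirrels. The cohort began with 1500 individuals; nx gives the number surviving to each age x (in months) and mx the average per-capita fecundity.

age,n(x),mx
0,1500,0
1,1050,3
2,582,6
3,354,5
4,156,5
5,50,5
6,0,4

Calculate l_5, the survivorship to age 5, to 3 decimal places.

0.033

l_5 = n_5/n_0 = 50/1500 = 0.033333… → 0.033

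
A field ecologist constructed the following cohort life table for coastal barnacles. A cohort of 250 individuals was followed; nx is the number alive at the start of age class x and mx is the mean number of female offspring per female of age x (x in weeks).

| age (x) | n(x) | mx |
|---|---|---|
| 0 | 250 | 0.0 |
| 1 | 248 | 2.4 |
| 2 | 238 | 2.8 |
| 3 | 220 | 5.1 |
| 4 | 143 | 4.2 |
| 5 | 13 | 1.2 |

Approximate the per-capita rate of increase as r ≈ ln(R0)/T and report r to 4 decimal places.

lx = nx/n0 = nx/250: 1, 0.992, 0.952, 0.88, 0.572, 0.052
R0 = Σ lx·mx = 0 + 2.3808 + 2.6656 + 4.488 + 2.4024 + 0.0624 = 11.9992
Σ x·lx·mx = 31.0976; T = 31.0976/11.9992 = 2.59164…
r ≈ ln(R0)/T = ln(11.9992)/2.59164… = 0.958791… → 0.9588

0.9588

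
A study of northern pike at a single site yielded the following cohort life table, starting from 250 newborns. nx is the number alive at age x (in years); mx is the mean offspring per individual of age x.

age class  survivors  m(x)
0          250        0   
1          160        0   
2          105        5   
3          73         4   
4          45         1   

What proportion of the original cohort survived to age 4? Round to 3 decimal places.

0.180

l_4 = n_4/n_0 = 45/250 = 0.18 → 0.180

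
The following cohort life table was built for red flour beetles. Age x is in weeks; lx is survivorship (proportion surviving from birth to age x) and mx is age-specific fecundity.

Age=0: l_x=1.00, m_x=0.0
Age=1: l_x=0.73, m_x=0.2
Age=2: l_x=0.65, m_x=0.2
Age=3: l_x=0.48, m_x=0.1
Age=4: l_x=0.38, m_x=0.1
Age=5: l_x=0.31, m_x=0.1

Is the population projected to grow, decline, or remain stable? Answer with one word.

declining

R0 = Σ lx·mx = 0 + 0.146 + 0.13 + 0.048 + 0.038 + 0.031 = 0.393
R0 < 1, so the population is declining.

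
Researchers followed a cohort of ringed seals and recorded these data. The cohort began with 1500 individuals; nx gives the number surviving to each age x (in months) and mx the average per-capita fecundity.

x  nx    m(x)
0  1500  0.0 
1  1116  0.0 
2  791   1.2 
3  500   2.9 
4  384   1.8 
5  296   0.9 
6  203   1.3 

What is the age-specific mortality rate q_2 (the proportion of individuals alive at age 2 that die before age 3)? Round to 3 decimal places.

0.368

lx = nx/n0 = nx/1500: 1, 0.744, 0.52733…, 0.33333…, 0.256, 0.19733…, 0.13533…
q_2 = (l_2 − l_3) / l_2 = (0.527333… − 0.333333…) / 0.527333…
     = 0.194… / 0.527333… = 0.367889… → 0.368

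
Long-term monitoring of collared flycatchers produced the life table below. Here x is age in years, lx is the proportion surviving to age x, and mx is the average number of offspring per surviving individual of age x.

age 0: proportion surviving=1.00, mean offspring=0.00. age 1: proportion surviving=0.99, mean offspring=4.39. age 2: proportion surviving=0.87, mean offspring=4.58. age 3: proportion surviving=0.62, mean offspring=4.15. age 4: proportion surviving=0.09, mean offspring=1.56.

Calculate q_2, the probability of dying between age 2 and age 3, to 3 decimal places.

q_2 = (l_2 − l_3) / l_2 = (0.87 − 0.62) / 0.87
     = 0.25 / 0.87 = 0.287356… → 0.287

0.287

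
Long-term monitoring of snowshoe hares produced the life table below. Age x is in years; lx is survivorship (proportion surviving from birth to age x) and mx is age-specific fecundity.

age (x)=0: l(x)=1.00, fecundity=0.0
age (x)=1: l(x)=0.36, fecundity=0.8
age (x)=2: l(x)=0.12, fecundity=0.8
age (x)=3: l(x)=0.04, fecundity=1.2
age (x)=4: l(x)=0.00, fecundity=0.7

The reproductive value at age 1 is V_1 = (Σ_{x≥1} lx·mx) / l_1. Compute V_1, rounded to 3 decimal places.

1.200

lx·mx for x ≥ 1: 0.288, 0.096, 0.048, 0 → sum = 0.432
V_1 = 0.432 / l_1 = 0.432 / 0.36 = 1.2 → 1.200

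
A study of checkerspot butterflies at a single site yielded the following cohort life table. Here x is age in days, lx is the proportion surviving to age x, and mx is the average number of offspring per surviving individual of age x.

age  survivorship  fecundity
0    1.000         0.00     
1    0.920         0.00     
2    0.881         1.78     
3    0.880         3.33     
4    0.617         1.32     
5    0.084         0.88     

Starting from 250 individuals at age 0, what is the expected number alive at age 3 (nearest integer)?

220

Expected survivors = N0 · l_3 = 250 × 0.880 = 220 → 220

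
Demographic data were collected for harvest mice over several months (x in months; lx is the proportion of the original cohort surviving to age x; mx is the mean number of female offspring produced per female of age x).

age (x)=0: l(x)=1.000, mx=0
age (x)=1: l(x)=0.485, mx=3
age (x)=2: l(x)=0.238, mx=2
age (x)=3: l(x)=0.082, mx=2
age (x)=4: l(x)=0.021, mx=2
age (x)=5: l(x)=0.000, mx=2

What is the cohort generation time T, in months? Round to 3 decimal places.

lx·mx: 0, 1.455, 0.476, 0.164, 0.042, 0 → R0 = 2.137
x·lx·mx: 0, 1.455, 0.952, 0.492, 0.168, 0 → Σ = 3.067
T = 3.067 / 2.137 = 1.43519… → 1.435

1.435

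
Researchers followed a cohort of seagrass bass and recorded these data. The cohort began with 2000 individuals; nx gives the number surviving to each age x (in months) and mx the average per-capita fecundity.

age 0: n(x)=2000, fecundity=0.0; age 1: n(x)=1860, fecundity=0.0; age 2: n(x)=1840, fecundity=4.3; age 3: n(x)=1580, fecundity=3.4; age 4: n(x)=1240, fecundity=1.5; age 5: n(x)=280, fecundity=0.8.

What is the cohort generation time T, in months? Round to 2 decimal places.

lx = nx/n0 = nx/2000: 1, 0.93, 0.92, 0.79, 0.62, 0.14
lx·mx: 0, 0, 3.956, 2.686, 0.93, 0.112 → R0 = 7.684
x·lx·mx: 0, 0, 7.912, 8.058, 3.72, 0.56 → Σ = 20.25
T = 20.25 / 7.684 = 2.635346… → 2.64

2.64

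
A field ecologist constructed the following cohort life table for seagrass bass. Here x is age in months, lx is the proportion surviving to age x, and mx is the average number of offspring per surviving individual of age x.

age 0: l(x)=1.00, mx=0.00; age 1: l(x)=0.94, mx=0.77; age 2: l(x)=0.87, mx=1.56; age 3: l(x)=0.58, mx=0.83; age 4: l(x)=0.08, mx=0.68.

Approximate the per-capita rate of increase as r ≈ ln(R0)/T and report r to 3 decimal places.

0.494

R0 = Σ lx·mx = 0 + 0.7238 + 1.3572 + 0.4814 + 0.0544 = 2.6168
Σ x·lx·mx = 5.1; T = 5.1/2.6168 = 1.94895…
r ≈ ln(R0)/T = ln(2.6168)/1.94895… = 0.49358… → 0.494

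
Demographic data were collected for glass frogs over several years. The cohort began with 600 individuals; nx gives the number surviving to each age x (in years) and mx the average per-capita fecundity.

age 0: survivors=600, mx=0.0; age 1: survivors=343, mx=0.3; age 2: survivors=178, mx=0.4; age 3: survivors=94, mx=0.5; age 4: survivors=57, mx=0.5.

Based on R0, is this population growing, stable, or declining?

lx = nx/n0 = nx/600: 1, 0.57167…, 0.29667…, 0.15667…, 0.095
R0 = Σ lx·mx = 0 + 0.1715… + 0.118667… + 0.078333… + 0.0475 = 0.416…
R0 < 1, so the population is declining.

declining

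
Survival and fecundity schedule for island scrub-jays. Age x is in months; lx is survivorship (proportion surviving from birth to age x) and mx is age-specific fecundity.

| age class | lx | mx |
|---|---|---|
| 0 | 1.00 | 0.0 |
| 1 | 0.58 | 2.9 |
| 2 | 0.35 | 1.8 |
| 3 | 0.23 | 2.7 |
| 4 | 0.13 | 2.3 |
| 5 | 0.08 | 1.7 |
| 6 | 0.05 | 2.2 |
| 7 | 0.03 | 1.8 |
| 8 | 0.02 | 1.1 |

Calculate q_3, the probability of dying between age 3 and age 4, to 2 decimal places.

q_3 = (l_3 − l_4) / l_3 = (0.23 − 0.13) / 0.23
     = 0.1 / 0.23 = 0.434783… → 0.43

0.43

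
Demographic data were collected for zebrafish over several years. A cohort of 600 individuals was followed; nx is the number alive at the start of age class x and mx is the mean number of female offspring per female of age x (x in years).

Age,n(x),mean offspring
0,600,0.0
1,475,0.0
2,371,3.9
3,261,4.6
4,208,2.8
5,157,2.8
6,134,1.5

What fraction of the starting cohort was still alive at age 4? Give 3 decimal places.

0.347

l_4 = n_4/n_0 = 208/600 = 0.346667… → 0.347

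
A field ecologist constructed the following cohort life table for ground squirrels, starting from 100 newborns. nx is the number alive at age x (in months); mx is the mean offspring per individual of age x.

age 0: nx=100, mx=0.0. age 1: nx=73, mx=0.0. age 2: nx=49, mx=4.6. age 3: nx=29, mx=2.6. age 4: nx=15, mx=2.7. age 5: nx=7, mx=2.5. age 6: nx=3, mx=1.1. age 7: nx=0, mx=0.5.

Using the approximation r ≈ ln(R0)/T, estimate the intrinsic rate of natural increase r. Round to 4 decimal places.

lx = nx/n0 = nx/100: 1, 0.73, 0.49, 0.29, 0.15, 0.07, 0.03, 0
R0 = Σ lx·mx = 0 + 0 + 2.254 + 0.754 + 0.405 + 0.175 + 0.033 + 0 = 3.621
Σ x·lx·mx = 9.463; T = 9.463/3.621 = 2.61337…
r ≈ ln(R0)/T = ln(3.621)/2.61337… = 0.492373… → 0.4924

0.4924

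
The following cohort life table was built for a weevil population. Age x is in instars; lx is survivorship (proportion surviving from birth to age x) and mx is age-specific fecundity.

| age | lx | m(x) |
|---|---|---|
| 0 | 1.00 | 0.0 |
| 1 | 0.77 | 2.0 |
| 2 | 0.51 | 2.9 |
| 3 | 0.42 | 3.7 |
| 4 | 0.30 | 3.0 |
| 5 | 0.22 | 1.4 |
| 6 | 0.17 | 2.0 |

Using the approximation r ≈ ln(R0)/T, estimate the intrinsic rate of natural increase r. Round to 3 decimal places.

0.679

R0 = Σ lx·mx = 0 + 1.54 + 1.479 + 1.554 + 0.9 + 0.308 + 0.34 = 6.121
Σ x·lx·mx = 16.34; T = 16.34/6.121 = 2.6695…
r ≈ ln(R0)/T = ln(6.121)/2.6695… = 0.67868… → 0.679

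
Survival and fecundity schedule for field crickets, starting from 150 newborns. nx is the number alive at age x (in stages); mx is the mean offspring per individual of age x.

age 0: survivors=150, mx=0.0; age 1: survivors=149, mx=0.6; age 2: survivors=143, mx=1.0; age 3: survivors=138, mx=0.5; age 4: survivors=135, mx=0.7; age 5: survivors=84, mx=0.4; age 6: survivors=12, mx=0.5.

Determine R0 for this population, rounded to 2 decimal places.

lx = nx/n0 = nx/150: 1, 0.99333…, 0.95333…, 0.92, 0.9, 0.56, 0.08
lx·mx by age: 0, 0.596…, 0.953333…, 0.46, 0.63, 0.224, 0.04
R0 = Σ lx·mx = 2.903333… → 2.90

2.90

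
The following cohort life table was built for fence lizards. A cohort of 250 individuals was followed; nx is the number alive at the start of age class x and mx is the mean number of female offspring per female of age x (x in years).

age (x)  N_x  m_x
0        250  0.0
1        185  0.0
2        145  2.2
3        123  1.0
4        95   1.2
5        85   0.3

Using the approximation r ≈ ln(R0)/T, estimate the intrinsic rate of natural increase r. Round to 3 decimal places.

0.309

lx = nx/n0 = nx/250: 1, 0.74, 0.58, 0.492, 0.38, 0.34
R0 = Σ lx·mx = 0 + 0 + 1.276 + 0.492 + 0.456 + 0.102 = 2.326
Σ x·lx·mx = 6.362; T = 6.362/2.326 = 2.73517…
r ≈ ln(R0)/T = ln(2.326)/2.73517… = 0.30863… → 0.309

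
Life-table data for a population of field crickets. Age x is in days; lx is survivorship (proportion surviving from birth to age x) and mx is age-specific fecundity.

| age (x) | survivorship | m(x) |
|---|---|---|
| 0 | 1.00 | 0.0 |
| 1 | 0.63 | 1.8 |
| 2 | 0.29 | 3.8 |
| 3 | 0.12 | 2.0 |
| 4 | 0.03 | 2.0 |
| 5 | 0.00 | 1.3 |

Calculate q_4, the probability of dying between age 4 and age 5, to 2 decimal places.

1.00

q_4 = (l_4 − l_5) / l_4 = (0.03 − 0) / 0.03
     = 0.03 / 0.03 = 1 → 1.00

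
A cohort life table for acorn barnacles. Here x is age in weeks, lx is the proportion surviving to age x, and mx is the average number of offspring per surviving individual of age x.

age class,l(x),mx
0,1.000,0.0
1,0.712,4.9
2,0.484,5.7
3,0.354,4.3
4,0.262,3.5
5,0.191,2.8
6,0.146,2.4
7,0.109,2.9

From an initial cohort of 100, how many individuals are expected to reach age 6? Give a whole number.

Expected survivors = N0 · l_6 = 100 × 0.146 = 14.6 → 15

15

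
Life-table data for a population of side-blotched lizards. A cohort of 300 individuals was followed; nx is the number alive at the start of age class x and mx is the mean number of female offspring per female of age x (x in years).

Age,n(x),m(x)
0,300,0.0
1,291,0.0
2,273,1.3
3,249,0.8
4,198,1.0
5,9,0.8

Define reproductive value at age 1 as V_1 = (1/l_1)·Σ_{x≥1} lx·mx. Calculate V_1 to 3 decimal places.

lx = nx/n0 = nx/300: 1, 0.97, 0.91, 0.83, 0.66, 0.03
lx·mx for x ≥ 1: 0, 1.183, 0.664, 0.66, 0.024 → sum = 2.531
V_1 = 2.531 / l_1 = 2.531 / 0.97 = 2.609278… → 2.609

2.609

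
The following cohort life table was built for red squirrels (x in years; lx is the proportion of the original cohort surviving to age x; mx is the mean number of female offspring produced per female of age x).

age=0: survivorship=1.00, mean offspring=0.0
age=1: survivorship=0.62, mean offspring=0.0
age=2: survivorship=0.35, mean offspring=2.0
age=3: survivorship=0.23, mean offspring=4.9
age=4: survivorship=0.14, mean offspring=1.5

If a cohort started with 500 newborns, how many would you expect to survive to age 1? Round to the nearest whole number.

Expected survivors = N0 · l_1 = 500 × 0.62 = 310 → 310

310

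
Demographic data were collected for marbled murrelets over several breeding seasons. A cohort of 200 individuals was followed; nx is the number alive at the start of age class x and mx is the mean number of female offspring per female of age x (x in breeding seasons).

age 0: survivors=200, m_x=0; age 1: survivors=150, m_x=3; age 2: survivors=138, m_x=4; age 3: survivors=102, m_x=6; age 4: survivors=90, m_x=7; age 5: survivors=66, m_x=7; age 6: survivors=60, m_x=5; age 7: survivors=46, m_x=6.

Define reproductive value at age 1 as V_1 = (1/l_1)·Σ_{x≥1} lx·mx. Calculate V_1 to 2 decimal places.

21.88

lx = nx/n0 = nx/200: 1, 0.75, 0.69, 0.51, 0.45, 0.33, 0.3, 0.23
lx·mx for x ≥ 1: 2.25, 2.76, 3.06, 3.15, 2.31, 1.5, 1.38 → sum = 16.41
V_1 = 16.41 / l_1 = 16.41 / 0.75 = 21.88 → 21.88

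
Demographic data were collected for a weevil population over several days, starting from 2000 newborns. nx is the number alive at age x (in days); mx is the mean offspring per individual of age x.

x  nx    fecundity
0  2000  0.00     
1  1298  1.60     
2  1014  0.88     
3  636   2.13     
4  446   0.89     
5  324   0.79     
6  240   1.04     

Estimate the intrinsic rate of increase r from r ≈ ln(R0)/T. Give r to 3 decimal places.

0.408

lx = nx/n0 = nx/2000: 1, 0.649, 0.507, 0.318, 0.223, 0.162, 0.12
R0 = Σ lx·mx = 0 + 1.0384 + 0.44616 + 0.67734 + 0.19847 + 0.12798 + 0.1248 = 2.61315
Σ x·lx·mx = 6.14532; T = 6.14532/2.61315 = 2.35169…
r ≈ ln(R0)/T = ln(2.61315)/2.35169… = 0.40845… → 0.408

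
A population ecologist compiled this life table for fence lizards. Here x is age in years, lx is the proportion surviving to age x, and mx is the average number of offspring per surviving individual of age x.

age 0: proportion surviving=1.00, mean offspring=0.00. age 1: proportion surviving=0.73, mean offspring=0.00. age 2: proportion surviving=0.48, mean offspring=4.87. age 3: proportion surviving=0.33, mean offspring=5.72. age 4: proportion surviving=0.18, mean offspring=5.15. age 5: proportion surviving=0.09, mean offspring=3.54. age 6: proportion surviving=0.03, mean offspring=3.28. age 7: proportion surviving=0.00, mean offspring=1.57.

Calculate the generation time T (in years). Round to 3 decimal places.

lx·mx: 0, 0, 2.3376, 1.8876, 0.927, 0.3186, 0.0984, 0 → R0 = 5.5692
x·lx·mx: 0, 0, 4.6752, 5.6628, 3.708, 1.593, 0.5904, 0 → Σ = 16.2294
T = 16.2294 / 5.5692 = 2.914135… → 2.914

2.914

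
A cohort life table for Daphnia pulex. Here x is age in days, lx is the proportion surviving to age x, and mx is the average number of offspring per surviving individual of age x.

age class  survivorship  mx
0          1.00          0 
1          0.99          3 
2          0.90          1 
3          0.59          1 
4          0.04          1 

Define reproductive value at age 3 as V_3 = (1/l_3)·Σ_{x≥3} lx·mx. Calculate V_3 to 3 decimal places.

1.068

lx·mx for x ≥ 3: 0.59, 0.04 → sum = 0.63
V_3 = 0.63 / l_3 = 0.63 / 0.59 = 1.067797… → 1.068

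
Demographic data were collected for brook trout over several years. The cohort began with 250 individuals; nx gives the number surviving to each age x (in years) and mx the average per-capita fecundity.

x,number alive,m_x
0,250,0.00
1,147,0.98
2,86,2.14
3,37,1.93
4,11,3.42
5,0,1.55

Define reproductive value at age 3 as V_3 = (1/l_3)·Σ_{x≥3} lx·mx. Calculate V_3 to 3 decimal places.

lx = nx/n0 = nx/250: 1, 0.588, 0.344, 0.148, 0.044, 0
lx·mx for x ≥ 3: 0.28564, 0.15048, 0 → sum = 0.43612
V_3 = 0.43612 / l_3 = 0.43612 / 0.148 = 2.946757… → 2.947

2.947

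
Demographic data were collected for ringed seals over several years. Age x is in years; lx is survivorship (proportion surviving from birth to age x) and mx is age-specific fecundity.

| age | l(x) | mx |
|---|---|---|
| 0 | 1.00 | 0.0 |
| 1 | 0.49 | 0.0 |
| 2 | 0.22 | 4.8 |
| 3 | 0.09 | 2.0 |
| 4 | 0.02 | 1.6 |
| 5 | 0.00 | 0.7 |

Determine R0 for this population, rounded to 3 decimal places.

lx·mx by age: 0, 0, 1.056, 0.18, 0.032, 0
R0 = Σ lx·mx = 1.268 → 1.268

1.268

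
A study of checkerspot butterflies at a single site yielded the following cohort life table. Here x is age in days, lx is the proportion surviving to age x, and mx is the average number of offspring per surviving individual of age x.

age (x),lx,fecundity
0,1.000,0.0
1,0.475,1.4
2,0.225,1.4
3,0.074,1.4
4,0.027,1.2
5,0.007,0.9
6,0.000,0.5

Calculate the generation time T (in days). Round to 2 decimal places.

1.57

lx·mx: 0, 0.665, 0.315, 0.1036, 0.0324, 0.0063, 0 → R0 = 1.1223
x·lx·mx: 0, 0.665, 0.63, 0.3108, 0.1296, 0.0315, 0 → Σ = 1.7669
T = 1.7669 / 1.1223 = 1.574356… → 1.57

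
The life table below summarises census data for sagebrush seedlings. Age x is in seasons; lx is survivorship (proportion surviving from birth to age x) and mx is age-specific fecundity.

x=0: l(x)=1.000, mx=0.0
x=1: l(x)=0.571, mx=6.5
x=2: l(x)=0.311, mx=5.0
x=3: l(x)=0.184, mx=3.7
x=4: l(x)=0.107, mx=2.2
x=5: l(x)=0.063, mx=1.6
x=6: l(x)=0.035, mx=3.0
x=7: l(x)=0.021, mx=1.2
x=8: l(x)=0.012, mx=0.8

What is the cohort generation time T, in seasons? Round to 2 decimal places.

lx·mx: 0, 3.7115, 1.555, 0.6808, 0.2354, 0.1008, 0.105, 0.0252, 0.0096 → R0 = 6.4233
x·lx·mx: 0, 3.7115, 3.11, 2.0424, 0.9416, 0.504, 0.63, 0.1764, 0.0768 → Σ = 11.1927
T = 11.1927 / 6.4233 = 1.742516… → 1.74

1.74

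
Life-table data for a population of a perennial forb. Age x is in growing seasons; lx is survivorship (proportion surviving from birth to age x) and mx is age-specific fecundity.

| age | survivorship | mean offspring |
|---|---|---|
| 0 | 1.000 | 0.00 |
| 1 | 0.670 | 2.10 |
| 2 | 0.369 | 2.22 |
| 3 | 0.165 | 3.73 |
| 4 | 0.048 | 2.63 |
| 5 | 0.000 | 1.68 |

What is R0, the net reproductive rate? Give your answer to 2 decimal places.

2.97

lx·mx by age: 0, 1.407, 0.81918, 0.61545, 0.12624, 0
R0 = Σ lx·mx = 2.96787 → 2.97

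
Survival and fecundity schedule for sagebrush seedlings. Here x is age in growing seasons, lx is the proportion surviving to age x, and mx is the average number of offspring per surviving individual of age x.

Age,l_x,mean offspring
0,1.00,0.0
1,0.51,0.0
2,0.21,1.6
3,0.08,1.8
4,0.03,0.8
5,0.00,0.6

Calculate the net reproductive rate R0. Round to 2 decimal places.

lx·mx by age: 0, 0, 0.336, 0.144, 0.024, 0
R0 = Σ lx·mx = 0.504 → 0.50

0.50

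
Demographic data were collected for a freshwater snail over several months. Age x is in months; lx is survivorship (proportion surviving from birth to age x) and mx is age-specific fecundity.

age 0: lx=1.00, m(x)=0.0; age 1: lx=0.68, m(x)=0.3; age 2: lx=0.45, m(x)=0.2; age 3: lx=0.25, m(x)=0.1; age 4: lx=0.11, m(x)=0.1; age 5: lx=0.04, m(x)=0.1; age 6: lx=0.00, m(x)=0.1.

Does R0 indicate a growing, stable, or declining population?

R0 = Σ lx·mx = 0 + 0.204 + 0.09 + 0.025 + 0.011 + 0.004 + 0 = 0.334
R0 < 1, so the population is declining.

declining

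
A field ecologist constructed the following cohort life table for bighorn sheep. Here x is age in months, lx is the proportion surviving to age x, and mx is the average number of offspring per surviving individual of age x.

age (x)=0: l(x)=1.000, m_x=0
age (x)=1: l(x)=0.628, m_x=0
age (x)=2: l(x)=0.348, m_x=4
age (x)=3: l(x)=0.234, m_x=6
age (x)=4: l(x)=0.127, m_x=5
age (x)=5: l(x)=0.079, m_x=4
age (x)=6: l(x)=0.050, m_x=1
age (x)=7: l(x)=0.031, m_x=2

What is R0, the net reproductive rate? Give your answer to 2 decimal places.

lx·mx by age: 0, 0, 1.392, 1.404, 0.635, 0.316, 0.05, 0.062
R0 = Σ lx·mx = 3.859 → 3.86

3.86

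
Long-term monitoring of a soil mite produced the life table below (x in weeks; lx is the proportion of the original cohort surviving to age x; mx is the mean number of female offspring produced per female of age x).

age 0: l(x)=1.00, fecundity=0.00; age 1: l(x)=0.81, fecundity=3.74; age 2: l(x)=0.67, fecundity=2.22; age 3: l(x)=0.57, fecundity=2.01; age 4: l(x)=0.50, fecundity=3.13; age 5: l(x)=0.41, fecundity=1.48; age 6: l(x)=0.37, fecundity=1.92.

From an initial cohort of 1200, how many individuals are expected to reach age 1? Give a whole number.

972

Expected survivors = N0 · l_1 = 1200 × 0.81 = 972 → 972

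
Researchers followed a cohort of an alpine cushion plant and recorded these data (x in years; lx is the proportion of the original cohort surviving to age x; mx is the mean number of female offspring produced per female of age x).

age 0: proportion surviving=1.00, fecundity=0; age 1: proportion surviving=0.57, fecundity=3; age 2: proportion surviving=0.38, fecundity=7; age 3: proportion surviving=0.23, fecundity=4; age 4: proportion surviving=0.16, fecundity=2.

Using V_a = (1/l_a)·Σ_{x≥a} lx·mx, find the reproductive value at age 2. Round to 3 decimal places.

10.263

lx·mx for x ≥ 2: 2.66, 0.92, 0.32 → sum = 3.9
V_2 = 3.9 / l_2 = 3.9 / 0.38 = 10.263158… → 10.263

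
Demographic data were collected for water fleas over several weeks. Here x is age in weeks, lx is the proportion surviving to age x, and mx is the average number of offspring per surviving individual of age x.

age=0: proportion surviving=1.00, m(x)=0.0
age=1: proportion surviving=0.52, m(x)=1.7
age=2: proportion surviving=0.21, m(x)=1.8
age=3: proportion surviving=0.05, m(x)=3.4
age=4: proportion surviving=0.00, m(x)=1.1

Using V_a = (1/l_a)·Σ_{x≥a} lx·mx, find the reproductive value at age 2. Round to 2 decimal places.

lx·mx for x ≥ 2: 0.378, 0.17, 0 → sum = 0.548
V_2 = 0.548 / l_2 = 0.548 / 0.21 = 2.609524… → 2.61

2.61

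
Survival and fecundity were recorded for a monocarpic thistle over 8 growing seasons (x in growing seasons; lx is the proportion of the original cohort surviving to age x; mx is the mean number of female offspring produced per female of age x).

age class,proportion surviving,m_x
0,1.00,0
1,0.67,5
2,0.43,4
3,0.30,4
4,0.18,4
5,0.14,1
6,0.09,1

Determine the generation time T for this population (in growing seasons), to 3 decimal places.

2.010

lx·mx: 0, 3.35, 1.72, 1.2, 0.72, 0.14, 0.09 → R0 = 7.22
x·lx·mx: 0, 3.35, 3.44, 3.6, 2.88, 0.7, 0.54 → Σ = 14.51
T = 14.51 / 7.22 = 2.009695… → 2.010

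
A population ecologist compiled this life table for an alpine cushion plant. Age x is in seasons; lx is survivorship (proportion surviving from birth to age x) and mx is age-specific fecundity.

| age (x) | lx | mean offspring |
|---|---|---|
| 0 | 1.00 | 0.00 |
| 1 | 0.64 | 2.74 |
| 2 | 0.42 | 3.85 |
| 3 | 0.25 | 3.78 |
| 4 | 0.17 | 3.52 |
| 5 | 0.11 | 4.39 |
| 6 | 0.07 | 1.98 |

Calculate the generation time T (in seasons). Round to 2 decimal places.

2.43

lx·mx: 0, 1.7536, 1.617, 0.945, 0.5984, 0.4829, 0.1386 → R0 = 5.5355
x·lx·mx: 0, 1.7536, 3.234, 2.835, 2.3936, 2.4145, 0.8316 → Σ = 13.4623
T = 13.4623 / 5.5355 = 2.431993… → 2.43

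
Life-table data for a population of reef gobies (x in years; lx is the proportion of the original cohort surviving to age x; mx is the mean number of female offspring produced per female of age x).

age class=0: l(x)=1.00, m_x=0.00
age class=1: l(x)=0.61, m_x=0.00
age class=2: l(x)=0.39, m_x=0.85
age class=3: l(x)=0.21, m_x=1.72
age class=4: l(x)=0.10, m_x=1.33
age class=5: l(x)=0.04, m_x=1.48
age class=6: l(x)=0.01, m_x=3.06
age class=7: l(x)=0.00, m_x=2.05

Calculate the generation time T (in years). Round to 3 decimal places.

3.013

lx·mx: 0, 0, 0.3315, 0.3612, 0.133, 0.0592, 0.0306, 0 → R0 = 0.9155
x·lx·mx: 0, 0, 0.663, 1.0836, 0.532, 0.296, 0.1836, 0 → Σ = 2.7582
T = 2.7582 / 0.9155 = 3.01278… → 3.013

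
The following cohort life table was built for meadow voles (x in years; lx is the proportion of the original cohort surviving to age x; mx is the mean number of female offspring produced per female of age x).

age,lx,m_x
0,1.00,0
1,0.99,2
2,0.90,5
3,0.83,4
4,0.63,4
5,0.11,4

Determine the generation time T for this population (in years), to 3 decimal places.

2.603

lx·mx: 0, 1.98, 4.5, 3.32, 2.52, 0.44 → R0 = 12.76
x·lx·mx: 0, 1.98, 9, 9.96, 10.08, 2.2 → Σ = 33.22
T = 33.22 / 12.76 = 2.603448… → 2.603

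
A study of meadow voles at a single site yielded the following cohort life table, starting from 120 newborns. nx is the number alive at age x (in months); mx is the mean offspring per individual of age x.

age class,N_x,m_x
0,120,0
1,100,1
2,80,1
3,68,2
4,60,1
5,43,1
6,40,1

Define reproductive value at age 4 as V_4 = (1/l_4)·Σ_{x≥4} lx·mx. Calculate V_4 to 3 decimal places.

lx = nx/n0 = nx/120: 1, 0.83333…, 0.66667…, 0.56667…, 0.5, 0.35833…, 0.33333…
lx·mx for x ≥ 4: 0.5, 0.358333…, 0.333333… → sum = 1.191667…
V_4 = 1.191667… / l_4 = 1.191667… / 0.5 = 2.383333… → 2.383

2.383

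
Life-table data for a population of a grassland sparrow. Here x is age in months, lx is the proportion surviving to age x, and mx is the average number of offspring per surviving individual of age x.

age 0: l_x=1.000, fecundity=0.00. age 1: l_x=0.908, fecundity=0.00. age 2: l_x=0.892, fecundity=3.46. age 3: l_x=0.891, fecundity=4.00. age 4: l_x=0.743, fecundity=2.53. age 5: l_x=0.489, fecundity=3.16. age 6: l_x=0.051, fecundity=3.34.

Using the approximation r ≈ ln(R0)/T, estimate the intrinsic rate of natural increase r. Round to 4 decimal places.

0.7196

R0 = Σ lx·mx = 0 + 0 + 3.08632 + 3.564 + 1.87979 + 1.54524 + 0.17034 = 10.24569
Σ x·lx·mx = 33.13204; T = 33.13204/10.24569 = 3.23375…
r ≈ ln(R0)/T = ln(10.24569)/3.23375… = 0.719553… → 0.7196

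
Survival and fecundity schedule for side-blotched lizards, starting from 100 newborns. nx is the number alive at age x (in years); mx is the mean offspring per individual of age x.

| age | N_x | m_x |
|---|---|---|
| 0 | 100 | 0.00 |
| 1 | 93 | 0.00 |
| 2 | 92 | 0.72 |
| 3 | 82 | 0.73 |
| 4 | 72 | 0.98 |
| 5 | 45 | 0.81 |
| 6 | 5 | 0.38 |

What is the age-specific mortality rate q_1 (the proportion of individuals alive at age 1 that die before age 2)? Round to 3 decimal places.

0.011

lx = nx/n0 = nx/100: 1, 0.93, 0.92, 0.82, 0.72, 0.45, 0.05
q_1 = (l_1 − l_2) / l_1 = (0.93 − 0.92) / 0.93
     = 0.01 / 0.93 = 0.010753… → 0.011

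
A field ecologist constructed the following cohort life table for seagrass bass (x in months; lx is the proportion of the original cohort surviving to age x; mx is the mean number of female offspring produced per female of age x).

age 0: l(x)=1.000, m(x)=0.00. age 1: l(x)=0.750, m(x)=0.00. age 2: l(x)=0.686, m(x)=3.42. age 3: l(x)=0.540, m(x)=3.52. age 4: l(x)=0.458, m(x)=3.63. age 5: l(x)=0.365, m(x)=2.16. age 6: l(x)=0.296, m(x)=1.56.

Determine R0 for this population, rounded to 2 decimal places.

lx·mx by age: 0, 0, 2.34612, 1.9008, 1.66254, 0.7884, 0.46176
R0 = Σ lx·mx = 7.15962 → 7.16

7.16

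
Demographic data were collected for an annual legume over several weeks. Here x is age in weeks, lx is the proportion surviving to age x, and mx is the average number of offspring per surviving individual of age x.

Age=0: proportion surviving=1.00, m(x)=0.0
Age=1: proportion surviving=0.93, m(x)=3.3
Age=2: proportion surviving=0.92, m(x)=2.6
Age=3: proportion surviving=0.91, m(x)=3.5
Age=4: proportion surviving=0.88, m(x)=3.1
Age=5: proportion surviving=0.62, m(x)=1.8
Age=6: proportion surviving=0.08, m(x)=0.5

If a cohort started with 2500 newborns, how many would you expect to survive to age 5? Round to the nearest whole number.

Expected survivors = N0 · l_5 = 2500 × 0.62 = 1550 → 1550

1550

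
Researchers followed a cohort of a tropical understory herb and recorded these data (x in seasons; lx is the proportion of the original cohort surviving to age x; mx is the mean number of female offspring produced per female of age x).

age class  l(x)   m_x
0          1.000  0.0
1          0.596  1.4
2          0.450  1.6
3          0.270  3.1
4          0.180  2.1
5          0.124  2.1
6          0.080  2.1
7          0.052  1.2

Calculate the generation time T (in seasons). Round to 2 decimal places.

2.77

lx·mx: 0, 0.8344, 0.72, 0.837, 0.378, 0.2604, 0.168, 0.0624 → R0 = 3.2602
x·lx·mx: 0, 0.8344, 1.44, 2.511, 1.512, 1.302, 1.008, 0.4368 → Σ = 9.0442
T = 9.0442 / 3.2602 = 2.774124… → 2.77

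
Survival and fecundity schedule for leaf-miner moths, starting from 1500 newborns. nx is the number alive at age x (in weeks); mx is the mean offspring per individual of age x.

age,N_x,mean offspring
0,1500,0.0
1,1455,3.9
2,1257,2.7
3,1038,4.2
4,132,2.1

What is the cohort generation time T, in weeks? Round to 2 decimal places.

1.94

lx = nx/n0 = nx/1500: 1, 0.97, 0.838, 0.692, 0.088
lx·mx: 0, 3.783, 2.2626, 2.9064, 0.1848 → R0 = 9.1368
x·lx·mx: 0, 3.783, 4.5252, 8.7192, 0.7392 → Σ = 17.7666
T = 17.7666 / 9.1368 = 1.94451… → 1.94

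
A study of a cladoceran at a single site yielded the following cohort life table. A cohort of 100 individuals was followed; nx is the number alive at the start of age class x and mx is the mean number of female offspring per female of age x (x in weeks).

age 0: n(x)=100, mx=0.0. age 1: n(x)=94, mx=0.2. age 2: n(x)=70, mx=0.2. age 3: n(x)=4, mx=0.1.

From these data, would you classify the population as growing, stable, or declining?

lx = nx/n0 = nx/100: 1, 0.94, 0.7, 0.04
R0 = Σ lx·mx = 0 + 0.188 + 0.14 + 0.004 = 0.332
R0 < 1, so the population is declining.

declining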